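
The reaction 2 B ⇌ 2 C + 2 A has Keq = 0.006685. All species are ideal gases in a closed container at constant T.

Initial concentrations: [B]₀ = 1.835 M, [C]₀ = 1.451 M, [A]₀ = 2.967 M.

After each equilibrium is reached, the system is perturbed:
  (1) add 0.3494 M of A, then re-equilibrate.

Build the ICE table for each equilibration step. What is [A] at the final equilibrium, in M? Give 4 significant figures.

Q₀ = 5.504 vs Keq = 0.006685 ⇒ Q>K, reverse
Step 1:
                    B           C           A
  init          1.835       1.451       2.967
  Δ             1.298      -1.298      -1.298
  eq            3.133      0.1534       1.669
  solve Keq expr → x = -0.6488; check Q = 0.006685
Then add 0.3494 M of A.
Step 2:
                    B           C           A
  init          3.133      0.1534       2.019
  Δ           0.02404    -0.02404    -0.02404
  eq            3.157      0.1294       1.995
  solve Keq expr → x = -0.01202; check Q = 0.006685

[A]_eq = 1.995 M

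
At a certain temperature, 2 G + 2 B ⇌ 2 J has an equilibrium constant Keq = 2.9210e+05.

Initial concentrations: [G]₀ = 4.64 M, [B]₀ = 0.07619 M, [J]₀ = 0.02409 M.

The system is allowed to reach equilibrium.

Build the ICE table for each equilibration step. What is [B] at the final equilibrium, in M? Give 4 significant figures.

[B]_eq = 4.0639e-05 M

Q₀ = 0.004643 vs Keq = 2.9210e+05 ⇒ Q<K, forward
Step 1:
                  G         B         J
  Initial      4.64   0.07619   0.02409
  Change   -0.07615  -0.07615   0.07615
  Equil       4.564 4.0639e-05    0.1002
  solve Keq expr → x = 0.03807; check Q = 2.9210e+05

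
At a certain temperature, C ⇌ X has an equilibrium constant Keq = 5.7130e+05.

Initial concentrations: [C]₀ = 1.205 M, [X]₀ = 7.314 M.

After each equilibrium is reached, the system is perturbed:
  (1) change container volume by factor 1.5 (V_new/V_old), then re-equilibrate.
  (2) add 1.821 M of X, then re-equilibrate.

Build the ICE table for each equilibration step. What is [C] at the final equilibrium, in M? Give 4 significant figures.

Q₀ = 6.07 vs Keq = 5.7130e+05 ⇒ Q<K, forward
Step 1:
                    C           X
  Initial       1.205       7.314
  Change       -1.205       1.205
  Equil    1.4912e-05       8.519
  solve Keq expr → x = 1.205; check Q = 5.7130e+05
Then change container volume by factor 1.5 (V_new/V_old).
Step 2:
                    C           X
  Initial  9.9411e-06       5.679
  Change            0           0
  Equil    9.9411e-06       5.679
  solve Keq expr → x = 0; check Q = 5.7130e+05
Then add 1.821 M of X.
Step 3:
                    C           X
  Initial  9.9411e-06         7.5
  Change   3.1875e-06 -3.1875e-06
  Equil    1.3129e-05         7.5
  solve Keq expr → x = -3.1875e-06; check Q = 5.7130e+05

[C]_eq = 1.3129e-05 M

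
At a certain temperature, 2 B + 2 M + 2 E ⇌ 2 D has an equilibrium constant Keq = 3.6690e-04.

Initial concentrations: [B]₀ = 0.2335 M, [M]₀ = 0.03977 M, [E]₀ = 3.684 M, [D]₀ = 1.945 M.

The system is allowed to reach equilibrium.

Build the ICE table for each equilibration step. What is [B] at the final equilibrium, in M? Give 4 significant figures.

[B]_eq = 1.862 M

Q₀ = 3232 vs Keq = 3.6690e-04 ⇒ Q>K, reverse
Step 1:
                    B           M           E           D
  I            0.2335     0.03977       3.684       1.945
  C             1.629       1.629       1.629      -1.629
  E             1.862       1.669       5.313      0.3162
  solve Keq expr → x = -0.8144; check Q = 3.6690e-04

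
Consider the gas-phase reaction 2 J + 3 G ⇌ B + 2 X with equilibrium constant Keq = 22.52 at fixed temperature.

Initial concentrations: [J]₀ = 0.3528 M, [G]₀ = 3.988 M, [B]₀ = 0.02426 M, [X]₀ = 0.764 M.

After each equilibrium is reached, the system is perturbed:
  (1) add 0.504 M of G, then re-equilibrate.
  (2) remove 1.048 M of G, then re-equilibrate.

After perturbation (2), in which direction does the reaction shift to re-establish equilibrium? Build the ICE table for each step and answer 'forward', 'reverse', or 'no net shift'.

Q₀ = 0.001794 vs Keq = 22.52 ⇒ Q<K, forward
Step 1:
                   J          G          B          X
  Initial     0.3528      3.988    0.02426      0.764
  Change     -0.3371    -0.5057     0.1686     0.3371
  Equil      0.01568      3.482     0.1928      1.101
  solve Keq expr → x = 0.1686; check Q = 22.52
Then add 0.504 M of G.
Step 2:
                   J          G          B          X
  Initial    0.01568      3.986     0.1928      1.101
  Change   -0.002779  -0.004168   0.001389   0.002779
  Equil       0.0129      3.982     0.1942      1.104
  solve Keq expr → x = 0.001389; check Q = 22.52
Then remove 1.048 M of G.
Step 3:
                   J          G          B          X
  Initial     0.0129      2.934     0.1942      1.104
  Change    0.007072    0.01061  -0.003536  -0.007072
  Equil      0.01997      2.945     0.1907      1.097
  solve Keq expr → x = -0.003536; check Q = 22.52

Direction: reverse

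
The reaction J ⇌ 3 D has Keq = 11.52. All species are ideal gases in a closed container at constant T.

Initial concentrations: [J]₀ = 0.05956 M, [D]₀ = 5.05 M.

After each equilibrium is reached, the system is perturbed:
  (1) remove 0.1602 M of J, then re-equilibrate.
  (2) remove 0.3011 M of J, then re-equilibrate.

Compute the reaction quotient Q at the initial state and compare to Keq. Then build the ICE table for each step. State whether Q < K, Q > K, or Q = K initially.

Q₀ = 2162 vs Keq = 11.52 ⇒ Q>K, reverse
Step 1:
                    J           D
  I           0.05956        5.05
  C            0.9325      -2.798
  E            0.9921       2.252
  solve Keq expr → x = -0.9325; check Q = 11.52
Then remove 0.1602 M of J.
Step 2:
                    J           D
  I            0.8319       2.252
  C           0.03345     -0.1003
  E            0.8653       2.152
  solve Keq expr → x = -0.03345; check Q = 11.52
Then remove 0.3011 M of J.
Step 3:
                    J           D
  I            0.5642       2.152
  C           0.07043     -0.2113
  E            0.6346       1.941
  solve Keq expr → x = -0.07043; check Q = 11.52

Q₀ = 2162; Q > K (proceeds reverse)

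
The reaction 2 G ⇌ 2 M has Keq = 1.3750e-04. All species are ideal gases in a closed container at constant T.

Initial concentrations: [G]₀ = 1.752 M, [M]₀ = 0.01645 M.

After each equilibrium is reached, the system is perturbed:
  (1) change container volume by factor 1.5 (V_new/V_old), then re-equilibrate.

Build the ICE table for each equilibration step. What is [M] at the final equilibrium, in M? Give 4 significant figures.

Q₀ = 8.8158e-05 vs Keq = 1.3750e-04 ⇒ Q<K, forward
Step 1:
                    G           M
  init          1.752     0.01645
  Δ         -0.004047    0.004047
  eq            1.748      0.0205
  solve Keq expr → x = 0.002023; check Q = 1.3750e-04
Then change container volume by factor 1.5 (V_new/V_old).
Step 2:
                    G           M
  init          1.165     0.01366
  Δ                 0           0
  eq            1.165     0.01366
  solve Keq expr → x = 0; check Q = 1.3750e-04

[M]_eq = 0.01366 M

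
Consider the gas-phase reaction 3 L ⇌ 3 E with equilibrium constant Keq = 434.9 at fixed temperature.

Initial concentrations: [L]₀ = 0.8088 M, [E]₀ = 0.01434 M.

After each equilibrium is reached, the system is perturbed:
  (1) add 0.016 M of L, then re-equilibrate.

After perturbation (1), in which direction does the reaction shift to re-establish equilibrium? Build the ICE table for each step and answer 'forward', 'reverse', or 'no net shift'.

Q₀ = 5.5734e-06 vs Keq = 434.9 ⇒ Q<K, forward
Step 1:
                    L           E
  Initial      0.8088     0.01434
  Change      -0.7128      0.7128
  Equil       0.09598      0.7272
  solve Keq expr → x = 0.2376; check Q = 434.9
Then add 0.016 M of L.
Step 2:
                    L           E
  Initial       0.112      0.7272
  Change     -0.01413     0.01413
  Equil       0.09784      0.7413
  solve Keq expr → x = 0.004711; check Q = 434.9

Direction: forward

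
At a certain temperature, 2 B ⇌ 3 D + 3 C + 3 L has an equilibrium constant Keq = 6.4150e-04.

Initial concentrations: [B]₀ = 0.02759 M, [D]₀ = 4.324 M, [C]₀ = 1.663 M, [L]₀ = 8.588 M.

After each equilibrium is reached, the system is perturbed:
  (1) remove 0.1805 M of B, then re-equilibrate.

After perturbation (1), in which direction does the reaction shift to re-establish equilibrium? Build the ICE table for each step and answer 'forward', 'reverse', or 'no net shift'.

Q₀ = 3.0939e+08 vs Keq = 6.4150e-04 ⇒ Q>K, reverse
Step 1:
                  B         D         C         L
  init      0.02759     4.324     1.663     8.588
  Δ           1.105    -1.658    -1.658    -1.658
  eq          1.133     2.666  0.005073      6.93
  solve Keq expr → x = -0.5526; check Q = 6.4150e-04
Then remove 0.1805 M of B.
Step 2:
                  B         D         C         L
  init       0.9524     2.666  0.005073      6.93
  Δ       3.6786e-04 -5.5179e-04 -5.5179e-04 -5.5179e-04
  eq         0.9527     2.666  0.004521      6.93
  solve Keq expr → x = -1.8393e-04; check Q = 6.4150e-04

Direction: reverse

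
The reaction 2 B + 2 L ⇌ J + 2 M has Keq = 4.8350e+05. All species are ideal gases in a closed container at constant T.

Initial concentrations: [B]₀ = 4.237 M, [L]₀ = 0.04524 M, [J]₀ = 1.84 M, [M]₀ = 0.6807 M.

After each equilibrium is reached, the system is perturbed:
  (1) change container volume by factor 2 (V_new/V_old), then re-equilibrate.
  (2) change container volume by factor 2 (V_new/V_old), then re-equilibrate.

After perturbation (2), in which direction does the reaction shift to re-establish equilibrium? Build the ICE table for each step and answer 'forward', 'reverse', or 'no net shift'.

Q₀ = 23.2 vs Keq = 4.8350e+05 ⇒ Q<K, forward
Step 1:
                   B          L          J          M
  I            4.237    0.04524       1.84     0.6807
  C          -0.0449    -0.0449    0.02245     0.0449
  E            4.192 3.3971e-04      1.862     0.7256
  solve Keq expr → x = 0.02245; check Q = 4.8350e+05
Then change container volume by factor 2 (V_new/V_old).
Step 2:
                   B          L          J          M
  I            2.096 1.6986e-04     0.9312     0.3628
  C       7.0297e-05 7.0297e-05 -3.5149e-05 -7.0297e-05
  E            2.096 2.4015e-04     0.9312     0.3627
  solve Keq expr → x = -3.5149e-05; check Q = 4.8350e+05
Then change container volume by factor 2 (V_new/V_old).
Step 3:
                   B          L          J          M
  I            1.048 1.2008e-04     0.4656     0.1814
  C       4.9678e-05 4.9678e-05 -2.4839e-05 -4.9678e-05
  E            1.048 1.6975e-04     0.4656     0.1813
  solve Keq expr → x = -2.4839e-05; check Q = 4.8350e+05

Direction: reverse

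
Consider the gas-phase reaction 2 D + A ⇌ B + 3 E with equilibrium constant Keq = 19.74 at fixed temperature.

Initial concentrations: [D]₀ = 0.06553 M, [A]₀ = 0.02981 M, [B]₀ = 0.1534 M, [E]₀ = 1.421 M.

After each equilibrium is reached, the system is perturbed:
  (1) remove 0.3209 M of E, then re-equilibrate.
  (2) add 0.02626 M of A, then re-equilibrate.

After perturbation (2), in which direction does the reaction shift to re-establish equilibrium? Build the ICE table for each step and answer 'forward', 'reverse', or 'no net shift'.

Direction: forward

Q₀ = 3438 vs Keq = 19.74 ⇒ Q>K, reverse
Step 1:
                  D         A         B         E
  init      0.06553   0.02981    0.1534     1.421
  Δ          0.1638   0.08192  -0.08192   -0.2458
  eq         0.2294    0.1117   0.07148     1.175
  solve Keq expr → x = -0.08192; check Q = 19.74
Then remove 0.3209 M of E.
Step 2:
                  D         A         B         E
  init       0.2294    0.1117   0.07148    0.8543
  Δ        -0.03718  -0.01859   0.01859   0.05578
  eq         0.1922   0.09314   0.09007    0.9101
  solve Keq expr → x = 0.01859; check Q = 19.74
Then add 0.02626 M of A.
Step 3:
                  D         A         B         E
  init       0.1922    0.1194   0.09007    0.9101
  Δ        -0.00983 -0.004915  0.004915   0.01474
  eq         0.1824    0.1145   0.09499    0.9249
  solve Keq expr → x = 0.004915; check Q = 19.74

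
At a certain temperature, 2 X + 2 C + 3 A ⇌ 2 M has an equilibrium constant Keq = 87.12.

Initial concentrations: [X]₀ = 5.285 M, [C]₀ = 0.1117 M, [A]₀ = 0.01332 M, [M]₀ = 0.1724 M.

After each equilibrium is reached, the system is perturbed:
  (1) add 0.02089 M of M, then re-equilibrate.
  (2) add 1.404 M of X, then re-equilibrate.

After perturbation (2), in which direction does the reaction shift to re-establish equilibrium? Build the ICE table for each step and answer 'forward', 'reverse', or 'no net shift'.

Direction: forward

Q₀ = 3.6088e+04 vs Keq = 87.12 ⇒ Q>K, reverse
Step 1:
                  X         C         A         M
  I           5.285    0.1117   0.01332    0.1724
  C         0.03732   0.03732   0.05599  -0.03732
  E           5.322     0.149   0.06931    0.1351
  solve Keq expr → x = -0.01866; check Q = 87.12
Then add 0.02089 M of M.
Step 2:
                  X         C         A         M
  I           5.322     0.149   0.06931     0.156
  C        0.003218  0.003218  0.004827 -0.003218
  E           5.326    0.1522   0.07413    0.1527
  solve Keq expr → x = -0.001609; check Q = 87.12
Then add 1.404 M of X.
Step 3:
                  X         C         A         M
  I            6.73    0.1522   0.07413    0.1527
  C       -0.005162 -0.005162 -0.007744  0.005162
  E           6.724    0.1471   0.06639    0.1579
  solve Keq expr → x = 0.002581; check Q = 87.12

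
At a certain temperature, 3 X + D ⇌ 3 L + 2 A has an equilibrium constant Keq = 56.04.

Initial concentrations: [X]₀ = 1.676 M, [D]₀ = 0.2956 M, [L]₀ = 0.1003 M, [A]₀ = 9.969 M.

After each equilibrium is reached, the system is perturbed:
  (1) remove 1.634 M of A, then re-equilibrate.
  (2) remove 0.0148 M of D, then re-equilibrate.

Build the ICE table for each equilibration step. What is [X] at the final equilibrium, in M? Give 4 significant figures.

[X]_eq = 1.218 M

Q₀ = 0.07206 vs Keq = 56.04 ⇒ Q<K, forward
Step 1:
                  X         D         L         A
  init        1.676    0.2956    0.1003     9.969
  Δ         -0.4349    -0.145    0.4349    0.2899
  eq          1.241    0.1506    0.5352     10.26
  solve Keq expr → x = 0.145; check Q = 56.04
Then remove 1.634 M of A.
Step 2:
                  X         D         L         A
  init        1.241    0.1506    0.5352     8.625
  Δ        -0.03355  -0.01118   0.03355   0.02237
  eq          1.208    0.1394    0.5688     8.647
  solve Keq expr → x = 0.01118; check Q = 56.04
Then remove 0.0148 M of D.
Step 3:
                  X         D         L         A
  init        1.208    0.1246    0.5688     8.647
  Δ          0.0106  0.003532   -0.0106 -0.007064
  eq          1.218    0.1282    0.5582      8.64
  solve Keq expr → x = -0.003532; check Q = 56.04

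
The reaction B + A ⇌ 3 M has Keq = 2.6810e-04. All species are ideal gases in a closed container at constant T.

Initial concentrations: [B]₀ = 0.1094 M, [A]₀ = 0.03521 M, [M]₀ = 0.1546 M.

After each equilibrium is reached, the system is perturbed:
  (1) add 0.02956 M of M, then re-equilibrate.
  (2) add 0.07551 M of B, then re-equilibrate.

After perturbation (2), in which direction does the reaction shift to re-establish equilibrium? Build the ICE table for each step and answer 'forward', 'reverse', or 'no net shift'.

Q₀ = 0.9593 vs Keq = 2.6810e-04 ⇒ Q>K, reverse
Step 1:
                    B           A           M
  Initial      0.1094     0.03521      0.1546
  Change      0.04651     0.04651     -0.1395
  Equil        0.1559     0.08172     0.01506
  solve Keq expr → x = -0.04651; check Q = 2.6810e-04
Then add 0.02956 M of M.
Step 2:
                    B           A           M
  Initial      0.1559     0.08172     0.04462
  Change      0.00956     0.00956    -0.02868
  Equil        0.1655     0.09128     0.01594
  solve Keq expr → x = -0.00956; check Q = 2.6810e-04
Then add 0.07551 M of B.
Step 3:
                    B           A           M
  Initial       0.241     0.09128     0.01594
  Change  -6.8838e-04 -6.8838e-04    0.002065
  Equil        0.2403      0.0906       0.018
  solve Keq expr → x = 6.8838e-04; check Q = 2.6810e-04

Direction: forward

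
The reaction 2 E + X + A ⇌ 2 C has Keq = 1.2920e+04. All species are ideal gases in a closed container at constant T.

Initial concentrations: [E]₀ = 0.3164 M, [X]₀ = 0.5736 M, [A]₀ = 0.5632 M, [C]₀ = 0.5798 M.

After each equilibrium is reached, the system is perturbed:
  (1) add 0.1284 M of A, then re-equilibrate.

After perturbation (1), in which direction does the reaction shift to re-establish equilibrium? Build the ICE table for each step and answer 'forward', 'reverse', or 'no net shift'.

Q₀ = 10.39 vs Keq = 1.2920e+04 ⇒ Q<K, forward
Step 1:
                  E         X         A         C
  init       0.3164    0.5736    0.5632    0.5798
  Δ          -0.298    -0.149    -0.149     0.298
  eq        0.01841    0.4246    0.4142    0.8778
  solve Keq expr → x = 0.149; check Q = 1.2920e+04
Then add 0.1284 M of A.
Step 2:
                  E         X         A         C
  init      0.01841    0.4246    0.5426    0.8778
  Δ       -0.002246 -0.001123 -0.001123  0.002246
  eq        0.01617    0.4235    0.5415      0.88
  solve Keq expr → x = 0.001123; check Q = 1.2920e+04

Direction: forward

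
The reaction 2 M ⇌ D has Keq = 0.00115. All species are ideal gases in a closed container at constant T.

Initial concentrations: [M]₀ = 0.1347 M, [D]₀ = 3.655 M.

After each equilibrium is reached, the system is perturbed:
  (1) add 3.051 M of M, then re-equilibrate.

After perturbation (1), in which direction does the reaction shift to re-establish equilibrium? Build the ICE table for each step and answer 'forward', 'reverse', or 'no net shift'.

Q₀ = 201.4 vs Keq = 0.00115 ⇒ Q>K, reverse
Step 1:
                  M         D
  init       0.1347     3.655
  Δ           7.187    -3.593
  eq          7.321   0.06164
  solve Keq expr → x = -3.593; check Q = 0.00115
Then add 3.051 M of M.
Step 2:
                  M         D
  init        10.37   0.06164
  Δ         -0.1185   0.05927
  eq          10.25    0.1209
  solve Keq expr → x = 0.05927; check Q = 0.00115

Direction: forward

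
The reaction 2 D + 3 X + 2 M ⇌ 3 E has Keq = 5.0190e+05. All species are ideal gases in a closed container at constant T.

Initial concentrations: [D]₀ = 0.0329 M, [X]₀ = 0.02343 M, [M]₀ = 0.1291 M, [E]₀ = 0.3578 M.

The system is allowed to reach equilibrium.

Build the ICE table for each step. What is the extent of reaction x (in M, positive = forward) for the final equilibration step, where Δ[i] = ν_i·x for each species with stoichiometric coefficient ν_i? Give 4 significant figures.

x = -0.01768 M

Q₀ = 1.9741e+08 vs Keq = 5.0190e+05 ⇒ Q>K, reverse
Step 1:
                    D           X           M           E
  Initial      0.0329     0.02343      0.1291      0.3578
  Change      0.03537     0.05305     0.03537    -0.05305
  Equil       0.06827     0.07648      0.1645      0.3048
  solve Keq expr → x = -0.01768; check Q = 5.0190e+05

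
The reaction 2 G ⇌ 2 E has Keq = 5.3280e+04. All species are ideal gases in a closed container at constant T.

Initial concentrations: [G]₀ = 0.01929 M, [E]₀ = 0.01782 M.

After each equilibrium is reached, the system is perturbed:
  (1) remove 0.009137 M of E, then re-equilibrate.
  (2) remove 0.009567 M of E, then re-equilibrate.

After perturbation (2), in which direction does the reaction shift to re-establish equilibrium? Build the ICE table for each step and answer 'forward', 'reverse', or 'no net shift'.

Q₀ = 0.8534 vs Keq = 5.3280e+04 ⇒ Q<K, forward
Step 1:
                    G           E
  Initial     0.01929     0.01782
  Change     -0.01913     0.01913
  Equil    1.6008e-04     0.03695
  solve Keq expr → x = 0.009565; check Q = 5.3280e+04
Then remove 0.009137 M of E.
Step 2:
                    G           E
  Initial  1.6008e-04     0.02781
  Change  -3.9413e-05  3.9413e-05
  Equil    1.2066e-04     0.02785
  solve Keq expr → x = 1.9707e-05; check Q = 5.3280e+04
Then remove 0.009567 M of E.
Step 3:
                    G           E
  Initial  1.2066e-04     0.01829
  Change  -4.1268e-05  4.1268e-05
  Equil    7.9396e-05     0.01833
  solve Keq expr → x = 2.0634e-05; check Q = 5.3280e+04

Direction: forward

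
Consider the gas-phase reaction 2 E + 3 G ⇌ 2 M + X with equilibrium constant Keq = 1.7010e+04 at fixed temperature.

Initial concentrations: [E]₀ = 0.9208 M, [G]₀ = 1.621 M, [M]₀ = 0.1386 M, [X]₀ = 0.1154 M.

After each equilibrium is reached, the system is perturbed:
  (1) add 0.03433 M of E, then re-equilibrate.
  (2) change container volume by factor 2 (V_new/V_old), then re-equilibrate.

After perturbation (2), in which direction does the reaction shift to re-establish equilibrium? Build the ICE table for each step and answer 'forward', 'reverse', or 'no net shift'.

Q₀ = 6.1384e-04 vs Keq = 1.7010e+04 ⇒ Q<K, forward
Step 1:
                   E          G          M          X
  init        0.9208      1.621     0.1386     0.1154
  Δ          -0.8842     -1.326     0.8842     0.4421
  eq          0.0366     0.2947      1.023     0.5575
  solve Keq expr → x = 0.4421; check Q = 1.7010e+04
Then add 0.03433 M of E.
Step 2:
                   E          G          M          X
  init       0.07093     0.2947      1.023     0.5575
  Δ         -0.02461   -0.03692    0.02461    0.01231
  eq         0.04632     0.2578      1.047     0.5698
  solve Keq expr → x = 0.01231; check Q = 1.7010e+04
Then change container volume by factor 2 (V_new/V_old).
Step 3:
                   E          G          M          X
  init       0.02316     0.1289     0.5237     0.2849
  Δ          0.01299    0.01949   -0.01299  -0.006496
  eq         0.03615     0.1484     0.5107     0.2784
  solve Keq expr → x = -0.006496; check Q = 1.7010e+04

Direction: reverse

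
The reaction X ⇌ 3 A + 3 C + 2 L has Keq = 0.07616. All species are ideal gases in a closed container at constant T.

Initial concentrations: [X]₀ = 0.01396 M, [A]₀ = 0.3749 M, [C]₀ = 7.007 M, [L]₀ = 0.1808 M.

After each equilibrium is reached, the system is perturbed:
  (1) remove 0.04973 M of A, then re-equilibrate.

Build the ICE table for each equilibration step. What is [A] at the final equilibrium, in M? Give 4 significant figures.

[A]_eq = 0.1549 M

Q₀ = 42.45 vs Keq = 0.07616 ⇒ Q>K, reverse
Step 1:
                   X          A          C          L
  I          0.01396     0.3749      7.007     0.1808
  C          0.06331    -0.1899    -0.1899    -0.1266
  E          0.07727      0.185      6.817    0.05418
  solve Keq expr → x = -0.06331; check Q = 0.07616
Then remove 0.04973 M of A.
Step 2:
                   X          A          C          L
  I          0.07727     0.1352      6.817    0.05418
  C        -0.006566     0.0197     0.0197    0.01313
  E           0.0707     0.1549      6.837    0.06731
  solve Keq expr → x = 0.006566; check Q = 0.07616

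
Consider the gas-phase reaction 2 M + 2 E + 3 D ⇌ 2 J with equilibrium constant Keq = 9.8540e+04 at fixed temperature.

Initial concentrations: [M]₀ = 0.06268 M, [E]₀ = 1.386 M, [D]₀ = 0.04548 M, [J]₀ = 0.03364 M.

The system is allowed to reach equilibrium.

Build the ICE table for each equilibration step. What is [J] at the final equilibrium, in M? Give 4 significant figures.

Q₀ = 1594 vs Keq = 9.8540e+04 ⇒ Q<K, forward
Step 1:
                   M          E          D          J
  I          0.06268      1.386    0.04548    0.03364
  C         -0.01758   -0.01758   -0.02636    0.01758
  E           0.0451      1.368    0.01912    0.05122
  solve Keq expr → x = 0.008788; check Q = 9.8540e+04

[J]_eq = 0.05122 M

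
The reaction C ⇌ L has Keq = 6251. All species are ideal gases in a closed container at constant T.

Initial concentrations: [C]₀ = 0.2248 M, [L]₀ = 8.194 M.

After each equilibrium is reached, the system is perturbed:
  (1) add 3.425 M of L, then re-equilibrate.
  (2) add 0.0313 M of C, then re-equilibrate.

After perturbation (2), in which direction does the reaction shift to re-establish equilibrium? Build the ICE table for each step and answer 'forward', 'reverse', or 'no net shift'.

Direction: forward

Q₀ = 36.45 vs Keq = 6251 ⇒ Q<K, forward
Step 1:
                   C          L
  Initial     0.2248      8.194
  Change     -0.2235     0.2235
  Equil     0.001347      8.417
  solve Keq expr → x = 0.2235; check Q = 6251
Then add 3.425 M of L.
Step 2:
                   C          L
  Initial   0.001347      11.84
  Change  5.4782e-04 -5.4782e-04
  Equil     0.001894      11.84
  solve Keq expr → x = -5.4782e-04; check Q = 6251
Then add 0.0313 M of C.
Step 3:
                   C          L
  Initial    0.03319      11.84
  Change    -0.03129    0.03129
  Equil     0.001899      11.87
  solve Keq expr → x = 0.03129; check Q = 6251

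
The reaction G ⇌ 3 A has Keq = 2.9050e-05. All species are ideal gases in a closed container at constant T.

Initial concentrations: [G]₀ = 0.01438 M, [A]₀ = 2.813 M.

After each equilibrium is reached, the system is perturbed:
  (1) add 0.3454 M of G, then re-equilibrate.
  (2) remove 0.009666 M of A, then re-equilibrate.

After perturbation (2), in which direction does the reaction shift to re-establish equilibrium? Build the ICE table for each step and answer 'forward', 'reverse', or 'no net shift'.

Q₀ = 1548 vs Keq = 2.9050e-05 ⇒ Q>K, reverse
Step 1:
                  G         A
  Initial   0.01438     2.813
  Change     0.9276    -2.783
  Equil       0.942   0.03013
  solve Keq expr → x = -0.9276; check Q = 2.9050e-05
Then add 0.3454 M of G.
Step 2:
                  G         A
  Initial     1.287   0.03013
  Change  -0.001099  0.003297
  Equil       1.286   0.03343
  solve Keq expr → x = 0.001099; check Q = 2.9050e-05
Then remove 0.009666 M of A.
Step 3:
                  G         A
  Initial     1.286   0.02377
  Change  -0.003213  0.009638
  Equil       1.283    0.0334
  solve Keq expr → x = 0.003213; check Q = 2.9050e-05

Direction: forward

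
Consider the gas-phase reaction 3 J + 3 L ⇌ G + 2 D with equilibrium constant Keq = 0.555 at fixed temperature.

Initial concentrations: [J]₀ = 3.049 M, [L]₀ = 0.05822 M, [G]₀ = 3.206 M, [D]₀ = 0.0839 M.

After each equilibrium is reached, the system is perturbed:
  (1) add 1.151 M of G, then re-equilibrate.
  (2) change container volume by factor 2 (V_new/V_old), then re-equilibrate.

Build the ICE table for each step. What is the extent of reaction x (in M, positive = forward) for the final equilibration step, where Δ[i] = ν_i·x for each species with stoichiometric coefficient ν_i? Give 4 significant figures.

x = -0.006081 M

Q₀ = 4.035 vs Keq = 0.555 ⇒ Q>K, reverse
Step 1:
                   J          L          G          D
  Initial      3.049    0.05822      3.206     0.0839
  Change     0.03287    0.03287   -0.01096   -0.02191
  Equil        3.082    0.09109      3.195    0.06199
  solve Keq expr → x = -0.01096; check Q = 0.555
Then add 1.151 M of G.
Step 2:
                   J          L          G          D
  Initial      3.082    0.09109      4.346    0.06199
  Change    0.005574   0.005574  -0.001858  -0.003716
  Equil        3.087    0.09666      4.344    0.05827
  solve Keq expr → x = -0.001858; check Q = 0.555
Then change container volume by factor 2 (V_new/V_old).
Step 3:
                   J          L          G          D
  Initial      1.544    0.04833      2.172    0.02914
  Change     0.01824    0.01824  -0.006081   -0.01216
  Equil        1.562    0.06657      2.166    0.01697
  solve Keq expr → x = -0.006081; check Q = 0.555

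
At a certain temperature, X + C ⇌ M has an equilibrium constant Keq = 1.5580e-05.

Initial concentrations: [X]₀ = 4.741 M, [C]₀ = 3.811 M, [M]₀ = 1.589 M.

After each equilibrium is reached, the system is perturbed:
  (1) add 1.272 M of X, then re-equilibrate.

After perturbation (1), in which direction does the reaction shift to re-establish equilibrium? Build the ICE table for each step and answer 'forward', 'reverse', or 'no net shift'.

Direction: forward

Q₀ = 0.08795 vs Keq = 1.5580e-05 ⇒ Q>K, reverse
Step 1:
                    X           C           M
  I             4.741       3.811       1.589
  C             1.588       1.588      -1.588
  E             6.329       5.399  5.3246e-04
  solve Keq expr → x = -1.588; check Q = 1.5580e-05
Then add 1.272 M of X.
Step 2:
                    X           C           M
  I             7.601       5.399  5.3246e-04
  C       -1.0698e-04 -1.0698e-04  1.0698e-04
  E             7.601       5.399  6.3944e-04
  solve Keq expr → x = 1.0698e-04; check Q = 1.5580e-05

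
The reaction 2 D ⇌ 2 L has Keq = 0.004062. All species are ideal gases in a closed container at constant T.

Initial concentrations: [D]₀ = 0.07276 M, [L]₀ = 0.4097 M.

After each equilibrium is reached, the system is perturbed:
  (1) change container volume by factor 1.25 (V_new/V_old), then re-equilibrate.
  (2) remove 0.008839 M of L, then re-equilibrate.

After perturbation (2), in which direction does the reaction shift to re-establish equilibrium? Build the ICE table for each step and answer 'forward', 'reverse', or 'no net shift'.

Direction: forward

Q₀ = 31.71 vs Keq = 0.004062 ⇒ Q>K, reverse
Step 1:
                    D           L
  init        0.07276      0.4097
  Δ            0.3808     -0.3808
  eq           0.4536     0.02891
  solve Keq expr → x = -0.1904; check Q = 0.004062
Then change container volume by factor 1.25 (V_new/V_old).
Step 2:
                    D           L
  init         0.3628     0.02313
  Δ                 0           0
  eq           0.3628     0.02313
  solve Keq expr → x = 0; check Q = 0.004062
Then remove 0.008839 M of L.
Step 3:
                    D           L
  init         0.3628     0.01429
  Δ         -0.008309    0.008309
  eq           0.3545      0.0226
  solve Keq expr → x = 0.004155; check Q = 0.004062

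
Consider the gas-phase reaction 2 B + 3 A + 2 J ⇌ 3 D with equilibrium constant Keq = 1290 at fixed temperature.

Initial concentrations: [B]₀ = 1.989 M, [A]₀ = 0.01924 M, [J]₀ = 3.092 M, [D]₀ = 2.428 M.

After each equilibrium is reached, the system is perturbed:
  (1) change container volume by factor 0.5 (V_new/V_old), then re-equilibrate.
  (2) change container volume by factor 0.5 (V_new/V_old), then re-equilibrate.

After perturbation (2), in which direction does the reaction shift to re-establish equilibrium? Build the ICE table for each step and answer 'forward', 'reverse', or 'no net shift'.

Q₀ = 5.3135e+04 vs Keq = 1290 ⇒ Q>K, reverse
Step 1:
                   B          A          J          D
  init         1.989    0.01924      3.092      2.428
  Δ          0.02994    0.04492    0.02994   -0.04492
  eq           2.019    0.06416      3.122      2.383
  solve Keq expr → x = -0.01497; check Q = 1290
Then change container volume by factor 0.5 (V_new/V_old).
Step 2:
                   B          A          J          D
  init         4.038     0.1283      6.244      4.766
  Δ         -0.05057   -0.07586   -0.05057    0.07586
  eq           3.987    0.05245      6.193      4.842
  solve Keq expr → x = 0.02529; check Q = 1290
Then change container volume by factor 0.5 (V_new/V_old).
Step 3:
                   B          A          J          D
  init         7.975     0.1049      12.39      9.684
  Δ         -0.04184   -0.06276   -0.04184    0.06276
  eq           7.933    0.04214      12.34      9.747
  solve Keq expr → x = 0.02092; check Q = 1290

Direction: forward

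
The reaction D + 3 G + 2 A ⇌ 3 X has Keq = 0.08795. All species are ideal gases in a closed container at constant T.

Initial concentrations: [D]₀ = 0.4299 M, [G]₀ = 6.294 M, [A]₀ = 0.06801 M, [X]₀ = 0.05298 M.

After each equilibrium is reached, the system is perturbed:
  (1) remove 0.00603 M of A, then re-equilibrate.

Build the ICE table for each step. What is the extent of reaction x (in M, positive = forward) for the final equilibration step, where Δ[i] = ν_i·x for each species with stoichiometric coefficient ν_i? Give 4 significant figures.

x = -0.002339 M

Q₀ = 2.9995e-04 vs Keq = 0.08795 ⇒ Q<K, forward
Step 1:
                    D           G           A           X
  Initial      0.4299       6.294     0.06801     0.05298
  Change     -0.02592    -0.07775    -0.05183     0.07775
  Equil         0.404       6.216     0.01618      0.1307
  solve Keq expr → x = 0.02592; check Q = 0.08795
Then remove 0.00603 M of A.
Step 2:
                    D           G           A           X
  Initial       0.404       6.216     0.01015      0.1307
  Change     0.002339    0.007016    0.004677   -0.007016
  Equil        0.4063       6.223     0.01483      0.1237
  solve Keq expr → x = -0.002339; check Q = 0.08795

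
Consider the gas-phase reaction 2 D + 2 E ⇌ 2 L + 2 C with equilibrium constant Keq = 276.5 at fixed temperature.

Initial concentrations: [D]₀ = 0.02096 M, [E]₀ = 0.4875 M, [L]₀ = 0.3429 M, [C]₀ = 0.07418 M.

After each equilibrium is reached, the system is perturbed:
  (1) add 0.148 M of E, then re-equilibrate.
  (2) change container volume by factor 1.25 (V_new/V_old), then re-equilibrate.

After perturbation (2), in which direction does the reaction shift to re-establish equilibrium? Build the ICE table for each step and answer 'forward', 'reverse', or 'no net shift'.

Direction: no net shift

Q₀ = 6.197 vs Keq = 276.5 ⇒ Q<K, forward
Step 1:
                   D          E          L          C
  Initial    0.02096     0.4875     0.3429    0.07418
  Change    -0.01678   -0.01678    0.01678    0.01678
  Equil      0.00418     0.4707     0.3597    0.09096
  solve Keq expr → x = 0.00839; check Q = 276.5
Then add 0.148 M of E.
Step 2:
                   D          E          L          C
  Initial    0.00418     0.6187     0.3597    0.09096
  Change  -9.5303e-04 -9.5303e-04 9.5303e-04 9.5303e-04
  Equil     0.003227     0.6178     0.3606    0.09191
  solve Keq expr → x = 4.7651e-04; check Q = 276.5
Then change container volume by factor 1.25 (V_new/V_old).
Step 3:
                   D          E          L          C
  Initial   0.002581     0.4942     0.2885    0.07353
  Change           0          0          0          0
  Equil     0.002581     0.4942     0.2885    0.07353
  solve Keq expr → x = 0; check Q = 276.5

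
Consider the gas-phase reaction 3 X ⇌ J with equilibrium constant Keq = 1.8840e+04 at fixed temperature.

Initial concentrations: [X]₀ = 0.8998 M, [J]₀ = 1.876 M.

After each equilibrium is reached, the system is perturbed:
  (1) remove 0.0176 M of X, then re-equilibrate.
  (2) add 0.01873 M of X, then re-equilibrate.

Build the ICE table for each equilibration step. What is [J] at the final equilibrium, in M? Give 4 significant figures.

[J]_eq = 2.16 M

Q₀ = 2.575 vs Keq = 1.8840e+04 ⇒ Q<K, forward
Step 1:
                    X           J
  Initial      0.8998       1.876
  Change      -0.8512      0.2837
  Equil       0.04858        2.16
  solve Keq expr → x = 0.2837; check Q = 1.8840e+04
Then remove 0.0176 M of X.
Step 2:
                    X           J
  Initial     0.03098        2.16
  Change      0.01756   -0.005852
  Equil       0.04853       2.154
  solve Keq expr → x = -0.005852; check Q = 1.8840e+04
Then add 0.01873 M of X.
Step 3:
                    X           J
  Initial     0.06726       2.154
  Change     -0.01868    0.006228
  Equil       0.04858        2.16
  solve Keq expr → x = 0.006228; check Q = 1.8840e+04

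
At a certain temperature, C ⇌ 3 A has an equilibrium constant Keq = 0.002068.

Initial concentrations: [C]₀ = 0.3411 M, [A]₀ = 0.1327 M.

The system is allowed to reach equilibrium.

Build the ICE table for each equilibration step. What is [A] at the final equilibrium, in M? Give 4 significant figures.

[A]_eq = 0.09023 M

Q₀ = 0.006851 vs Keq = 0.002068 ⇒ Q>K, reverse
Step 1:
                   C          A
  init        0.3411     0.1327
  Δ          0.01416   -0.04247
  eq          0.3553    0.09023
  solve Keq expr → x = -0.01416; check Q = 0.002068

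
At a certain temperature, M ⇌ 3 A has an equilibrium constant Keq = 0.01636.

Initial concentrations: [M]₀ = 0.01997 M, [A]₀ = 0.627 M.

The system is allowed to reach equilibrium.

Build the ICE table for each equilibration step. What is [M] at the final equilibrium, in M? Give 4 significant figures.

Q₀ = 12.34 vs Keq = 0.01636 ⇒ Q>K, reverse
Step 1:
                    M           A
  Initial     0.01997       0.627
  Change       0.1611     -0.4834
  Equil        0.1811      0.1436
  solve Keq expr → x = -0.1611; check Q = 0.01636

[M]_eq = 0.1811 M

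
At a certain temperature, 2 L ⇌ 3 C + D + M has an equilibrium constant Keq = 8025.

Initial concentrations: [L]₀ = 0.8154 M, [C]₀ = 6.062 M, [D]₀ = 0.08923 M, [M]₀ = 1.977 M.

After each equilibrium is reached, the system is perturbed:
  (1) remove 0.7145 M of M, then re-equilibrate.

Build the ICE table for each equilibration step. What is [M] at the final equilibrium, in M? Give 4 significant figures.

[M]_eq = 1.586 M

Q₀ = 59.1 vs Keq = 8025 ⇒ Q<K, forward
Step 1:
                  L         C         D         M
  Initial    0.8154     6.062   0.08923     1.977
  Change    -0.6185    0.9278    0.3093    0.3093
  Equil      0.1969      6.99    0.3985     2.286
  solve Keq expr → x = 0.3093; check Q = 8025
Then remove 0.7145 M of M.
Step 2:
                  L         C         D         M
  Initial    0.1969      6.99    0.3985     1.572
  Change   -0.02847    0.0427   0.01423   0.01423
  Equil      0.1684     7.032    0.4127     1.586
  solve Keq expr → x = 0.01423; check Q = 8025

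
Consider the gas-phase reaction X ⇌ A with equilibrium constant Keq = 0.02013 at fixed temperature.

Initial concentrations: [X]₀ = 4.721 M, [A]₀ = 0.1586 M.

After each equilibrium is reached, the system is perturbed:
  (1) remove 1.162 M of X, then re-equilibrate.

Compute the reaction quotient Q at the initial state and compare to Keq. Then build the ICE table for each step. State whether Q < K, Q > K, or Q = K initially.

Q₀ = 0.03359 vs Keq = 0.02013 ⇒ Q>K, reverse
Step 1:
                  X         A
  init        4.721    0.1586
  Δ         0.06231  -0.06231
  eq          4.783   0.09629
  solve Keq expr → x = -0.06231; check Q = 0.02013
Then remove 1.162 M of X.
Step 2:
                  X         A
  init        3.621   0.09629
  Δ         0.02293  -0.02293
  eq          3.644   0.07336
  solve Keq expr → x = -0.02293; check Q = 0.02013

Q₀ = 0.03359; Q > K (proceeds reverse)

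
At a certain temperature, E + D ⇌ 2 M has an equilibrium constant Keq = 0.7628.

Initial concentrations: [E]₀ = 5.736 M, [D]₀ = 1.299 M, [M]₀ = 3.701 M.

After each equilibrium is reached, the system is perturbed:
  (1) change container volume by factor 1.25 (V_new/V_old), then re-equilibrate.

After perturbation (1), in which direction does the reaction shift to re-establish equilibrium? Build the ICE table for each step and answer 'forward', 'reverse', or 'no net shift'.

Q₀ = 1.838 vs Keq = 0.7628 ⇒ Q>K, reverse
Step 1:
                   E          D          M
  I            5.736      1.299      3.701
  C           0.4265     0.4265     -0.853
  E            6.162      1.725      2.848
  solve Keq expr → x = -0.4265; check Q = 0.7628
Then change container volume by factor 1.25 (V_new/V_old).
Step 2:
                   E          D          M
  I             4.93       1.38      2.278
  C                0          0          0
  E             4.93       1.38      2.278
  solve Keq expr → x = 0; check Q = 0.7628

Direction: no net shift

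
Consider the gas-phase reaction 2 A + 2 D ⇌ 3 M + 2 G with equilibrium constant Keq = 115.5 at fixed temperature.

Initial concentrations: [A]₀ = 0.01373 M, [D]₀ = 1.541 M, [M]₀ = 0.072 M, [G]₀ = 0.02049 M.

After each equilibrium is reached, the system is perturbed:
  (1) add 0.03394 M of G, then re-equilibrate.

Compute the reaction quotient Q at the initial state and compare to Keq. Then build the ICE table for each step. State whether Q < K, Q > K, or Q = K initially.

Q₀ = 3.5005e-04 vs Keq = 115.5 ⇒ Q<K, forward
Step 1:
                   A          D          M          G
  init       0.01373      1.541      0.072    0.02049
  Δ         -0.01367   -0.01367    0.02051    0.01367
  eq      5.8557e-05      1.527    0.09251    0.03416
  solve Keq expr → x = 0.006836; check Q = 115.5
Then add 0.03394 M of G.
Step 2:
                   A          D          M          G
  init    5.8557e-05      1.527    0.09251     0.0681
  Δ       5.7909e-05 5.7909e-05 -8.6864e-05 -5.7909e-05
  eq      1.1647e-04      1.527    0.09242    0.06804
  solve Keq expr → x = -2.8955e-05; check Q = 115.5

Q₀ = 3.5005e-04; Q < K (proceeds forward)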